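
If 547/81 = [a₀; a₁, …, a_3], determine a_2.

547 ÷ 81 → quotient 6, remainder 61
81 ÷ 61 → quotient 1, remainder 20
61 ÷ 20 → quotient 3, remainder 1

3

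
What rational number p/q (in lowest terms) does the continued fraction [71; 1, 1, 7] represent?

a_0 = 71: 71/1
a_1 = 1: 72/1
a_2 = 1: 143/2
a_3 = 7: 1073/15

1073/15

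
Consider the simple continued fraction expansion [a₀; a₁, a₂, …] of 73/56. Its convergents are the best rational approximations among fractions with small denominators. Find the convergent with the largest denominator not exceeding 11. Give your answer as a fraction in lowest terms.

13/10

a_0 = 1: 1/1  (≤ bound)
a_1 = 3: 4/3  (≤ bound)
a_2 = 3: 13/10  (≤ bound)
a_3 = 2: 30/23  (> 11, stop)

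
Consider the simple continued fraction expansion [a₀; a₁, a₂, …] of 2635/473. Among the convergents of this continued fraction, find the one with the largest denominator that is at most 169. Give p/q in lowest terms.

List convergents until the denominator exceeds the bound:
a_0 = 5: 5/1  (≤ bound)
a_1 = 1: 6/1  (≤ bound)
a_2 = 1: 11/2  (≤ bound)
a_3 = 3: 39/7  (≤ bound)
a_4 = 33: 1298/233  (> 169, stop)

39/7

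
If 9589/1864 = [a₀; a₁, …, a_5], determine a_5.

3

9589 ÷ 1864 → quotient 5, remainder 269
1864 ÷ 269 → quotient 6, remainder 250
269 ÷ 250 → quotient 1, remainder 19
250 ÷ 19 → quotient 13, remainder 3
19 ÷ 3 → quotient 6, remainder 1
3 ÷ 1 → quotient 3, remainder 0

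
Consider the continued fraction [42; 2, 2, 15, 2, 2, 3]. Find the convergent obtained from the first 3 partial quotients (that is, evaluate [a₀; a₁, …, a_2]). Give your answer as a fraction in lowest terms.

212/5

Start with 2.
2 + 1/(2/1) = 2 + 1/2 = 5/2
42 + 1/(5/2) = 42 + 2/5 = 212/5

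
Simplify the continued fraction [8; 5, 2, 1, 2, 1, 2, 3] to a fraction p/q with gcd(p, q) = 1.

Start with 3.
2 + 1/(3/1) = 2 + 1/3 = 7/3
1 + 1/(7/3) = 1 + 3/7 = 10/7
2 + 1/(10/7) = 2 + 7/10 = 27/10
1 + 1/(27/10) = 1 + 10/27 = 37/27
2 + 1/(37/27) = 2 + 27/37 = 101/37
5 + 1/(101/37) = 5 + 37/101 = 542/101
8 + 1/(542/101) = 8 + 101/542 = 4437/542

4437/542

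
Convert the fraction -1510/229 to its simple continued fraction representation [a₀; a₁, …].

[-7; 2, 2, 6, 7]

-1510 ÷ 229 → quotient -7, remainder 93
229 ÷ 93 → quotient 2, remainder 43
93 ÷ 43 → quotient 2, remainder 7
43 ÷ 7 → quotient 6, remainder 1
7 ÷ 1 → quotient 7, remainder 0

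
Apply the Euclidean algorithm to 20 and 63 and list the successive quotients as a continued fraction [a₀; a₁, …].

20 ÷ 63 → quotient 0, remainder 20
63 ÷ 20 → quotient 3, remainder 3
20 ÷ 3 → quotient 6, remainder 2
3 ÷ 2 → quotient 1, remainder 1
2 ÷ 1 → quotient 2, remainder 0

[0; 3, 6, 1, 2]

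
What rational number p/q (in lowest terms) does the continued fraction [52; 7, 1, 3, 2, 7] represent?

27159/521

Work from the innermost term outward:
Start with 7.
2 + 1/(7/1) = 2 + 1/7 = 15/7
3 + 1/(15/7) = 3 + 7/15 = 52/15
1 + 1/(52/15) = 1 + 15/52 = 67/52
7 + 1/(67/52) = 7 + 52/67 = 521/67
52 + 1/(521/67) = 52 + 67/521 = 27159/521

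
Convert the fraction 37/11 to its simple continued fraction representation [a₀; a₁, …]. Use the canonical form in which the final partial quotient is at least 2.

37 ÷ 11 → quotient 3, remainder 4
11 ÷ 4 → quotient 2, remainder 3
4 ÷ 3 → quotient 1, remainder 1
3 ÷ 1 → quotient 3, remainder 0

[3; 2, 1, 3]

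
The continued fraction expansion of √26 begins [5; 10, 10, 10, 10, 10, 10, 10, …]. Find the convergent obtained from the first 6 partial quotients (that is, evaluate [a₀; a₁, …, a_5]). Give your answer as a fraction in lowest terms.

Starting at the tail and folding back:
Start with 10.
10 + 1/(10/1) = 10 + 1/10 = 101/10
10 + 1/(101/10) = 10 + 10/101 = 1020/101
10 + 1/(1020/101) = 10 + 101/1020 = 10301/1020
10 + 1/(10301/1020) = 10 + 1020/10301 = 104030/10301
5 + 1/(104030/10301) = 5 + 10301/104030 = 530451/104030

530451/104030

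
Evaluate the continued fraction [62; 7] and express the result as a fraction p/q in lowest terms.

435/7

Use the convergent recurrence hₖ = aₖ·hₖ₋₁ + hₖ₋₂ (and likewise for the denominators kₖ):
a_0 = 62: 62/1
a_1 = 7: 435/7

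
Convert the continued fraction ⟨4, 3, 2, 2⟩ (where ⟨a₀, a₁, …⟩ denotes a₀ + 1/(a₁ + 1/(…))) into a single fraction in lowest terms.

73/17

Build up convergents one term at a time:
a_0 = 4: 4/1
a_1 = 3: 13/3
a_2 = 2: 30/7
a_3 = 2: 73/17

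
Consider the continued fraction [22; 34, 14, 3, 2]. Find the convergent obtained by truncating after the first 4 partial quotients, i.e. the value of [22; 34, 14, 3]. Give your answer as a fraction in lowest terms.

32273/1465

Start with 3.
14 + 1/(3/1) = 14 + 1/3 = 43/3
34 + 1/(43/3) = 34 + 3/43 = 1465/43
22 + 1/(1465/43) = 22 + 43/1465 = 32273/1465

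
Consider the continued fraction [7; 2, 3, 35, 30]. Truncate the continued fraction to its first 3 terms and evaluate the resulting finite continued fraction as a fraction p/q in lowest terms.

52/7

Compute successive convergents:
a_0 = 7: 7/1
a_1 = 2: 15/2
a_2 = 3: 52/7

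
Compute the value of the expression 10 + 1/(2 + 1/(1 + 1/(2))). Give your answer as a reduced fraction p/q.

Use the convergent recurrence hₖ = aₖ·hₖ₋₁ + hₖ₋₂ (and likewise for the denominators kₖ):
a_0 = 10: 10/1
a_1 = 2: 21/2
a_2 = 1: 31/3
a_3 = 2: 83/8

83/8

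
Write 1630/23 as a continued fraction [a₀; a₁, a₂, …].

Apply division with remainder until the remainder is 0:
1630 = 70·23 + 20, so a_0 = 70
23 = 1·20 + 3, so a_1 = 1
20 = 6·3 + 2, so a_2 = 6
3 = 1·2 + 1, so a_3 = 1
2 = 2·1 + 0, so a_4 = 2

[70; 1, 6, 1, 2]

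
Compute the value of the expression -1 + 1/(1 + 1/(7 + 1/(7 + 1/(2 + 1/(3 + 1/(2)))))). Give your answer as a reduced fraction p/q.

Start with 2.
3 + 1/(2/1) = 3 + 1/2 = 7/2
2 + 1/(7/2) = 2 + 2/7 = 16/7
7 + 1/(16/7) = 7 + 7/16 = 119/16
7 + 1/(119/16) = 7 + 16/119 = 849/119
1 + 1/(849/119) = 1 + 119/849 = 968/849
-1 + 1/(968/849) = -1 + 849/968 = -119/968

-119/968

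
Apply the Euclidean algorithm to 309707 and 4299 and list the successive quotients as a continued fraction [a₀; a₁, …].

[72; 24, 59, 1, 2]

Repeatedly divide and take the remainder:
⌊309707/4299⌋ = 72, remainder 179
⌊4299/179⌋ = 24, remainder 3
⌊179/3⌋ = 59, remainder 2
⌊3/2⌋ = 1, remainder 1
⌊2/1⌋ = 2, remainder 0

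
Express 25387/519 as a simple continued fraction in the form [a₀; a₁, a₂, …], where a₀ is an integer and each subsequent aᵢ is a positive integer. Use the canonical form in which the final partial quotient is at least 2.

[48; 1, 10, 1, 3, 1, 8]

25387 = 48·519 + 475, so a_0 = 48
519 = 1·475 + 44, so a_1 = 1
475 = 10·44 + 35, so a_2 = 10
44 = 1·35 + 9, so a_3 = 1
35 = 3·9 + 8, so a_4 = 3
9 = 1·8 + 1, so a_5 = 1
8 = 8·1 + 0, so a_6 = 8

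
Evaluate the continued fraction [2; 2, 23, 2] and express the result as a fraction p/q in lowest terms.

239/96

Start with 2.
23 + 1/(2/1) = 23 + 1/2 = 47/2
2 + 1/(47/2) = 2 + 2/47 = 96/47
2 + 1/(96/47) = 2 + 47/96 = 239/96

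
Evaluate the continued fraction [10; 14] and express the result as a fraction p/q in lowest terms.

141/14

Start with 14.
10 + 1/(14/1) = 10 + 1/14 = 141/14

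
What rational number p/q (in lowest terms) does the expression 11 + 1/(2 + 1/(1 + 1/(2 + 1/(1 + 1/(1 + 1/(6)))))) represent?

a_0 = 11: 11/1
a_1 = 2: 23/2
a_2 = 1: 34/3
a_3 = 2: 91/8
a_4 = 1: 125/11
a_5 = 1: 216/19
a_6 = 6: 1421/125

1421/125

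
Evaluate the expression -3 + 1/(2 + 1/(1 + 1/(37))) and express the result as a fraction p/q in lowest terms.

-301/113

a_0 = -3: -3/1
a_1 = 2: -5/2
a_2 = 1: -8/3
a_3 = 37: -301/113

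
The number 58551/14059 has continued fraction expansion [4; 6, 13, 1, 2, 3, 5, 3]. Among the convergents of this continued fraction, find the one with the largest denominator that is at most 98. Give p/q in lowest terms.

List convergents until the denominator exceeds the bound:
a_0 = 4: 4/1  (≤ bound)
a_1 = 6: 25/6  (≤ bound)
a_2 = 13: 329/79  (≤ bound)
a_3 = 1: 354/85  (≤ bound)
a_4 = 2: 1037/249  (> 98, stop)

354/85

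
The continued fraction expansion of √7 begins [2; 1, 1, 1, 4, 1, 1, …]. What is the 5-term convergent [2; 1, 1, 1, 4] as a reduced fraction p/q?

37/14

Start with 4.
1 + 1/(4/1) = 1 + 1/4 = 5/4
1 + 1/(5/4) = 1 + 4/5 = 9/5
1 + 1/(9/5) = 1 + 5/9 = 14/9
2 + 1/(14/9) = 2 + 9/14 = 37/14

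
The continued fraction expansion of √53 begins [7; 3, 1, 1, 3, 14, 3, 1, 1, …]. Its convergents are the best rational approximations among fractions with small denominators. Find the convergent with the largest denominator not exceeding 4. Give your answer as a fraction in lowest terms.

29/4

List convergents until the denominator exceeds the bound:
a_0 = 7: 7/1  (≤ bound)
a_1 = 3: 22/3  (≤ bound)
a_2 = 1: 29/4  (≤ bound)
a_3 = 1: 51/7  (> 4, stop)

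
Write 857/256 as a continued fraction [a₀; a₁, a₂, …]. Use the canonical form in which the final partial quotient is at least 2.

857 ÷ 256 → quotient 3, remainder 89
256 ÷ 89 → quotient 2, remainder 78
89 ÷ 78 → quotient 1, remainder 11
78 ÷ 11 → quotient 7, remainder 1
11 ÷ 1 → quotient 11, remainder 0

[3; 2, 1, 7, 11]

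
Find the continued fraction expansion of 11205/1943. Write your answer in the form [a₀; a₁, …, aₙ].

Repeatedly divide and take the remainder:
11205 = 5·1943 + 1490, so a_0 = 5
1943 = 1·1490 + 453, so a_1 = 1
1490 = 3·453 + 131, so a_2 = 3
453 = 3·131 + 60, so a_3 = 3
131 = 2·60 + 11, so a_4 = 2
60 = 5·11 + 5, so a_5 = 5
11 = 2·5 + 1, so a_6 = 2
5 = 5·1 + 0, so a_7 = 5

[5; 1, 3, 3, 2, 5, 2, 5]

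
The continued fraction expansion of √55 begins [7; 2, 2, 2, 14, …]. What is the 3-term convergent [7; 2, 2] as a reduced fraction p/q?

a_0 = 7: 7/1
a_1 = 2: 15/2
a_2 = 2: 37/5

37/5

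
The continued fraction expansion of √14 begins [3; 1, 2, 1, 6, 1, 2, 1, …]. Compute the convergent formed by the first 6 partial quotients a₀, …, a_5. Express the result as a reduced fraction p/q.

a_0 = 3: 3/1
a_1 = 1: 4/1
a_2 = 2: 11/3
a_3 = 1: 15/4
a_4 = 6: 101/27
a_5 = 1: 116/31

116/31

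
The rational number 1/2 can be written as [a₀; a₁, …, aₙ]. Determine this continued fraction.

Apply division with remainder until the remainder is 0:
⌊1/2⌋ = 0, remainder 1
⌊2/1⌋ = 2, remainder 0

[0; 2]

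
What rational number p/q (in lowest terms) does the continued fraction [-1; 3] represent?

Start with 3.
-1 + 1/(3/1) = -1 + 1/3 = -2/3

-2/3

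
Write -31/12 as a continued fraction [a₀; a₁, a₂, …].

Repeatedly divide and take the remainder:
-31 = -3·12 + 5, so a_0 = -3
12 = 2·5 + 2, so a_1 = 2
5 = 2·2 + 1, so a_2 = 2
2 = 2·1 + 0, so a_3 = 2

[-3; 2, 2, 2]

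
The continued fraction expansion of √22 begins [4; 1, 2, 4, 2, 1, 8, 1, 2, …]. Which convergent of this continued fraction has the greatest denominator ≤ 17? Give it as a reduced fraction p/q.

a_0 = 4: 4/1  (≤ bound)
a_1 = 1: 5/1  (≤ bound)
a_2 = 2: 14/3  (≤ bound)
a_3 = 4: 61/13  (≤ bound)
a_4 = 2: 136/29  (> 17, stop)

61/13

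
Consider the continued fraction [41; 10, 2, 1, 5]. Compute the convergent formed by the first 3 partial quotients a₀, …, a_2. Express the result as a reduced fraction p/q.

Start with 2.
10 + 1/(2/1) = 10 + 1/2 = 21/2
41 + 1/(21/2) = 41 + 2/21 = 863/21

863/21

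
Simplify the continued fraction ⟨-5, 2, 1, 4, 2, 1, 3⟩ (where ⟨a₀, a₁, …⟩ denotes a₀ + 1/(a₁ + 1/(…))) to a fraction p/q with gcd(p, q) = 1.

Collapse the nested fraction from the inside out:
Start with 3.
1 + 1/(3/1) = 1 + 1/3 = 4/3
2 + 1/(4/3) = 2 + 3/4 = 11/4
4 + 1/(11/4) = 4 + 4/11 = 48/11
1 + 1/(48/11) = 1 + 11/48 = 59/48
2 + 1/(59/48) = 2 + 48/59 = 166/59
-5 + 1/(166/59) = -5 + 59/166 = -771/166

-771/166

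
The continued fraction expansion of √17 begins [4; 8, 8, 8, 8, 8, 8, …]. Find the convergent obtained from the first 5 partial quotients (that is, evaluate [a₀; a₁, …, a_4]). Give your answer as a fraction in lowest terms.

17684/4289

a_0 = 4: 4/1
a_1 = 8: 33/8
a_2 = 8: 268/65
a_3 = 8: 2177/528
a_4 = 8: 17684/4289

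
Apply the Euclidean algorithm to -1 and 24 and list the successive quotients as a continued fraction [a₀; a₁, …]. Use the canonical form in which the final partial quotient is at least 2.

[-1; 1, 23]

-1 ÷ 24 → quotient -1, remainder 23
24 ÷ 23 → quotient 1, remainder 1
23 ÷ 1 → quotient 23, remainder 0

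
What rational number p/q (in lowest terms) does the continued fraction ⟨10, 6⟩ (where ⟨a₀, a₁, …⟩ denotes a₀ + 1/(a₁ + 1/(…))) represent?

a_0 = 10: 10/1
a_1 = 6: 61/6

61/6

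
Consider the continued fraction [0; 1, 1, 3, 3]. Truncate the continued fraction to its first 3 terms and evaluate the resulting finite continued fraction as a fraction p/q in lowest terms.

a_0 = 0: 0/1
a_1 = 1: 1/1
a_2 = 1: 1/2

1/2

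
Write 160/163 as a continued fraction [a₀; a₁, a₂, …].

[0; 1, 53, 3]

160 ÷ 163 → quotient 0, remainder 160
163 ÷ 160 → quotient 1, remainder 3
160 ÷ 3 → quotient 53, remainder 1
3 ÷ 1 → quotient 3, remainder 0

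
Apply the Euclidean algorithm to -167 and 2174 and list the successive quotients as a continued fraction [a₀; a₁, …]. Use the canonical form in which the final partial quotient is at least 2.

Apply division with remainder until the remainder is 0:
-167 ÷ 2174 → quotient -1, remainder 2007
2174 ÷ 2007 → quotient 1, remainder 167
2007 ÷ 167 → quotient 12, remainder 3
167 ÷ 3 → quotient 55, remainder 2
3 ÷ 2 → quotient 1, remainder 1
2 ÷ 1 → quotient 2, remainder 0

[-1; 1, 12, 55, 1, 2]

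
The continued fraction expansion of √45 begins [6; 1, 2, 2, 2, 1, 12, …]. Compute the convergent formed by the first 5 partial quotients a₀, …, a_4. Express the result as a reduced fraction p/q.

Start with 2.
2 + 1/(2/1) = 2 + 1/2 = 5/2
2 + 1/(5/2) = 2 + 2/5 = 12/5
1 + 1/(12/5) = 1 + 5/12 = 17/12
6 + 1/(17/12) = 6 + 12/17 = 114/17

114/17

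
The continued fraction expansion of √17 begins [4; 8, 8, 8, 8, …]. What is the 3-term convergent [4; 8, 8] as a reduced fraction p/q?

268/65

Build up convergents one term at a time:
a_0 = 4: 4/1
a_1 = 8: 33/8
a_2 = 8: 268/65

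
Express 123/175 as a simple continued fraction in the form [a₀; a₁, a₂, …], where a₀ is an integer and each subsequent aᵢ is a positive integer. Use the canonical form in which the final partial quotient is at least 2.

[0; 1, 2, 2, 1, 2, 1, 4]

123 = 0·175 + 123, so a_0 = 0
175 = 1·123 + 52, so a_1 = 1
123 = 2·52 + 19, so a_2 = 2
52 = 2·19 + 14, so a_3 = 2
19 = 1·14 + 5, so a_4 = 1
14 = 2·5 + 4, so a_5 = 2
5 = 1·4 + 1, so a_6 = 1
4 = 4·1 + 0, so a_7 = 4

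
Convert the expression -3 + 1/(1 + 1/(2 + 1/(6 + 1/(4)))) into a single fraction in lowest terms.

-183/79

a_0 = -3: -3/1
a_1 = 1: -2/1
a_2 = 2: -7/3
a_3 = 6: -44/19
a_4 = 4: -183/79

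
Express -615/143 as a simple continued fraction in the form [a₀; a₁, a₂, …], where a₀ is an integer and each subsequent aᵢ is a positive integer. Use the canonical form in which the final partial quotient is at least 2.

Run the Euclidean algorithm, recording each quotient:
⌊-615/143⌋ = -5, remainder 100
⌊143/100⌋ = 1, remainder 43
⌊100/43⌋ = 2, remainder 14
⌊43/14⌋ = 3, remainder 1
⌊14/1⌋ = 14, remainder 0

[-5; 1, 2, 3, 14]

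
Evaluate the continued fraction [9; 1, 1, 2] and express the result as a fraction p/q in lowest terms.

48/5

Starting at the tail and folding back:
Start with 2.
1 + 1/(2/1) = 1 + 1/2 = 3/2
1 + 1/(3/2) = 1 + 2/3 = 5/3
9 + 1/(5/3) = 9 + 3/5 = 48/5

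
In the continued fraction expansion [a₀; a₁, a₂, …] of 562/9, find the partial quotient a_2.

4

562 = 62·9 + 4, so a_0 = 62
9 = 2·4 + 1, so a_1 = 2
4 = 4·1 + 0, so a_2 = 4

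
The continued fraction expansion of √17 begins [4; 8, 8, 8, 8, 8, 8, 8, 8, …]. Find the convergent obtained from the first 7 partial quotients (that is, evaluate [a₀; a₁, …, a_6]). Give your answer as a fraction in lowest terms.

Start with 8.
8 + 1/(8/1) = 8 + 1/8 = 65/8
8 + 1/(65/8) = 8 + 8/65 = 528/65
8 + 1/(528/65) = 8 + 65/528 = 4289/528
8 + 1/(4289/528) = 8 + 528/4289 = 34840/4289
8 + 1/(34840/4289) = 8 + 4289/34840 = 283009/34840
4 + 1/(283009/34840) = 4 + 34840/283009 = 1166876/283009

1166876/283009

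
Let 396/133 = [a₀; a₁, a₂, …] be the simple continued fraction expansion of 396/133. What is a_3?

Apply division with remainder until the remainder is 0:
396 = 2·133 + 130, so a_0 = 2
133 = 1·130 + 3, so a_1 = 1
130 = 43·3 + 1, so a_2 = 43
3 = 3·1 + 0, so a_3 = 3

3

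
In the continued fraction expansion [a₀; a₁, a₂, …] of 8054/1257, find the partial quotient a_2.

Run the Euclidean algorithm, recording each quotient:
8054 ÷ 1257 → quotient 6, remainder 512
1257 ÷ 512 → quotient 2, remainder 233
512 ÷ 233 → quotient 2, remainder 46

2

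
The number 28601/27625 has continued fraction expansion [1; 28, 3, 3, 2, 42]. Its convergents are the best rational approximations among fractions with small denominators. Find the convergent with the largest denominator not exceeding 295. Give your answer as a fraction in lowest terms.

293/283

List convergents until the denominator exceeds the bound:
a_0 = 1: 1/1  (≤ bound)
a_1 = 28: 29/28  (≤ bound)
a_2 = 3: 88/85  (≤ bound)
a_3 = 3: 293/283  (≤ bound)
a_4 = 2: 674/651  (> 295, stop)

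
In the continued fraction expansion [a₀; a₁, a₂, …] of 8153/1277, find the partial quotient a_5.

⌊8153/1277⌋ = 6, remainder 491
⌊1277/491⌋ = 2, remainder 295
⌊491/295⌋ = 1, remainder 196
⌊295/196⌋ = 1, remainder 99
⌊196/99⌋ = 1, remainder 97
⌊99/97⌋ = 1, remainder 2

1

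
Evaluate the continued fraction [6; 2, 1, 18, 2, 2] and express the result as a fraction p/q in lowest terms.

1813/286

Build up convergents one term at a time:
a_0 = 6: 6/1
a_1 = 2: 13/2
a_2 = 1: 19/3
a_3 = 18: 355/56
a_4 = 2: 729/115
a_5 = 2: 1813/286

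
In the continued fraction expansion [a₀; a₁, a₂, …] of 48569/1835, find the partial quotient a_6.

3

Repeatedly divide and take the remainder:
48569 ÷ 1835 → quotient 26, remainder 859
1835 ÷ 859 → quotient 2, remainder 117
859 ÷ 117 → quotient 7, remainder 40
117 ÷ 40 → quotient 2, remainder 37
40 ÷ 37 → quotient 1, remainder 3
37 ÷ 3 → quotient 12, remainder 1
3 ÷ 1 → quotient 3, remainder 0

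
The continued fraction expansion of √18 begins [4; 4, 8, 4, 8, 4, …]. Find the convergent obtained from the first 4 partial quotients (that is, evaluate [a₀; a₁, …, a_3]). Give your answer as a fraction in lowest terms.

Start with 4.
8 + 1/(4/1) = 8 + 1/4 = 33/4
4 + 1/(33/4) = 4 + 4/33 = 136/33
4 + 1/(136/33) = 4 + 33/136 = 577/136

577/136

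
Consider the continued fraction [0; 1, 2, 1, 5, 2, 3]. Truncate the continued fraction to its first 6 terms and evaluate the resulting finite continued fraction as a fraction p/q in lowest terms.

Start with 2.
5 + 1/(2/1) = 5 + 1/2 = 11/2
1 + 1/(11/2) = 1 + 2/11 = 13/11
2 + 1/(13/11) = 2 + 11/13 = 37/13
1 + 1/(37/13) = 1 + 13/37 = 50/37
0 + 1/(50/37) = 0 + 37/50 = 37/50

37/50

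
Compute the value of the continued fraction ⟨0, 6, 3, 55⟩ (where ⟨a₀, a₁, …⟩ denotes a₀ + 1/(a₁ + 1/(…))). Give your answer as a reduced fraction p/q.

a_0 = 0: 0/1
a_1 = 6: 1/6
a_2 = 3: 3/19
a_3 = 55: 166/1051

166/1051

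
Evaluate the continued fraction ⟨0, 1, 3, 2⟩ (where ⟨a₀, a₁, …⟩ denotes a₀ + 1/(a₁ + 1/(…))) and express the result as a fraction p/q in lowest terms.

a_0 = 0: 0/1
a_1 = 1: 1/1
a_2 = 3: 3/4
a_3 = 2: 7/9

7/9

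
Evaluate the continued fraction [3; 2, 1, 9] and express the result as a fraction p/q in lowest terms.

97/29

Starting at the tail and folding back:
Start with 9.
1 + 1/(9/1) = 1 + 1/9 = 10/9
2 + 1/(10/9) = 2 + 9/10 = 29/10
3 + 1/(29/10) = 3 + 10/29 = 97/29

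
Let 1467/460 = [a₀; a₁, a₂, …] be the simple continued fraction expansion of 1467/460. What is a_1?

1467 ÷ 460 → quotient 3, remainder 87
460 ÷ 87 → quotient 5, remainder 25

5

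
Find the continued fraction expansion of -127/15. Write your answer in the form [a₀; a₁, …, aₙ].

[-9; 1, 1, 7]

-127 = -9·15 + 8, so a_0 = -9
15 = 1·8 + 7, so a_1 = 1
8 = 1·7 + 1, so a_2 = 1
7 = 7·1 + 0, so a_3 = 7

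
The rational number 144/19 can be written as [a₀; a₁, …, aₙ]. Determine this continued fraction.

[7; 1, 1, 2, 1, 2]

Run the Euclidean algorithm, recording each quotient:
⌊144/19⌋ = 7, remainder 11
⌊19/11⌋ = 1, remainder 8
⌊11/8⌋ = 1, remainder 3
⌊8/3⌋ = 2, remainder 2
⌊3/2⌋ = 1, remainder 1
⌊2/1⌋ = 2, remainder 0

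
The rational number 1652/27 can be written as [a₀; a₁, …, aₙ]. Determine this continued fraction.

⌊1652/27⌋ = 61, remainder 5
⌊27/5⌋ = 5, remainder 2
⌊5/2⌋ = 2, remainder 1
⌊2/1⌋ = 2, remainder 0

[61; 5, 2, 2]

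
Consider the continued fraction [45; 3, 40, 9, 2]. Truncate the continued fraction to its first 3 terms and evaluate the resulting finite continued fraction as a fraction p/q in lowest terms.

Start with 40.
3 + 1/(40/1) = 3 + 1/40 = 121/40
45 + 1/(121/40) = 45 + 40/121 = 5485/121

5485/121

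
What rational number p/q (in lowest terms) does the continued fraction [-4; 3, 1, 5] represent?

Start with 5.
1 + 1/(5/1) = 1 + 1/5 = 6/5
3 + 1/(6/5) = 3 + 5/6 = 23/6
-4 + 1/(23/6) = -4 + 6/23 = -86/23

-86/23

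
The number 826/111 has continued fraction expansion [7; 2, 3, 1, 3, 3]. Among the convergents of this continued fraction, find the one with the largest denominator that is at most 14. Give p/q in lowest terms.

67/9

a_0 = 7: 7/1  (≤ bound)
a_1 = 2: 15/2  (≤ bound)
a_2 = 3: 52/7  (≤ bound)
a_3 = 1: 67/9  (≤ bound)
a_4 = 3: 253/34  (> 14, stop)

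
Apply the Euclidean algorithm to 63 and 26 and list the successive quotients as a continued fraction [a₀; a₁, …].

[2; 2, 2, 1, 3]

Run the Euclidean algorithm, recording each quotient:
63 ÷ 26 → quotient 2, remainder 11
26 ÷ 11 → quotient 2, remainder 4
11 ÷ 4 → quotient 2, remainder 3
4 ÷ 3 → quotient 1, remainder 1
3 ÷ 1 → quotient 3, remainder 0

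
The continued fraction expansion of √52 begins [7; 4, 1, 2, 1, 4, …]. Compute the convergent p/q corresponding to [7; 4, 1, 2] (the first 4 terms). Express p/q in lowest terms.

Compute successive convergents:
a_0 = 7: 7/1
a_1 = 4: 29/4
a_2 = 1: 36/5
a_3 = 2: 101/14

101/14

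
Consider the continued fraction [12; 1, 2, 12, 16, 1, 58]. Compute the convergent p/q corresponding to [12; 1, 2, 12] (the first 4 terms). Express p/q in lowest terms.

469/37

Starting at the tail and folding back:
Start with 12.
2 + 1/(12/1) = 2 + 1/12 = 25/12
1 + 1/(25/12) = 1 + 12/25 = 37/25
12 + 1/(37/25) = 12 + 25/37 = 469/37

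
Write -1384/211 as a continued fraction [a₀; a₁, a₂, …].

[-7; 2, 3, 1, 2, 1, 1, 3]

Run the Euclidean algorithm, recording each quotient:
-1384 = -7·211 + 93, so a_0 = -7
211 = 2·93 + 25, so a_1 = 2
93 = 3·25 + 18, so a_2 = 3
25 = 1·18 + 7, so a_3 = 1
18 = 2·7 + 4, so a_4 = 2
7 = 1·4 + 3, so a_5 = 1
4 = 1·3 + 1, so a_6 = 1
3 = 3·1 + 0, so a_7 = 3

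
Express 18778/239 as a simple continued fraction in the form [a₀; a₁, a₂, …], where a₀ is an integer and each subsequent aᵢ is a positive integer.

[78; 1, 1, 3, 8, 4]

18778 = 78·239 + 136, so a_0 = 78
239 = 1·136 + 103, so a_1 = 1
136 = 1·103 + 33, so a_2 = 1
103 = 3·33 + 4, so a_3 = 3
33 = 8·4 + 1, so a_4 = 8
4 = 4·1 + 0, so a_5 = 4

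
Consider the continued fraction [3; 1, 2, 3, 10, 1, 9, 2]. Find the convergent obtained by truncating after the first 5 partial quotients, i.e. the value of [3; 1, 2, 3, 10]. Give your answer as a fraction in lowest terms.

Collapse the nested fraction from the inside out:
Start with 10.
3 + 1/(10/1) = 3 + 1/10 = 31/10
2 + 1/(31/10) = 2 + 10/31 = 72/31
1 + 1/(72/31) = 1 + 31/72 = 103/72
3 + 1/(103/72) = 3 + 72/103 = 381/103

381/103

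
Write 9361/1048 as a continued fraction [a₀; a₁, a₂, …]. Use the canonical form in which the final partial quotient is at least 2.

Run the Euclidean algorithm, recording each quotient:
⌊9361/1048⌋ = 8, remainder 977
⌊1048/977⌋ = 1, remainder 71
⌊977/71⌋ = 13, remainder 54
⌊71/54⌋ = 1, remainder 17
⌊54/17⌋ = 3, remainder 3
⌊17/3⌋ = 5, remainder 2
⌊3/2⌋ = 1, remainder 1
⌊2/1⌋ = 2, remainder 0

[8; 1, 13, 1, 3, 5, 1, 2]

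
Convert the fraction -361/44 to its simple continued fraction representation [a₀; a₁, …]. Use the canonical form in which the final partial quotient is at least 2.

⌊-361/44⌋ = -9, remainder 35
⌊44/35⌋ = 1, remainder 9
⌊35/9⌋ = 3, remainder 8
⌊9/8⌋ = 1, remainder 1
⌊8/1⌋ = 8, remainder 0

[-9; 1, 3, 1, 8]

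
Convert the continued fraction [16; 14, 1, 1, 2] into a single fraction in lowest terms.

1173/73

Start with 2.
1 + 1/(2/1) = 1 + 1/2 = 3/2
1 + 1/(3/2) = 1 + 2/3 = 5/3
14 + 1/(5/3) = 14 + 3/5 = 73/5
16 + 1/(73/5) = 16 + 5/73 = 1173/73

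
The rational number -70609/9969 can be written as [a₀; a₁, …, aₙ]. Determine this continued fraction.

[-8; 1, 11, 14, 2, 28]

-70609 ÷ 9969 → quotient -8, remainder 9143
9969 ÷ 9143 → quotient 1, remainder 826
9143 ÷ 826 → quotient 11, remainder 57
826 ÷ 57 → quotient 14, remainder 28
57 ÷ 28 → quotient 2, remainder 1
28 ÷ 1 → quotient 28, remainder 0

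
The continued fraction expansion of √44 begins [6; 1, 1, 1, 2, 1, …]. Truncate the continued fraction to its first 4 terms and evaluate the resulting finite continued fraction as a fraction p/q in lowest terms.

20/3

Collapse the nested fraction from the inside out:
Start with 1.
1 + 1/(1/1) = 1 + 1/1 = 2/1
1 + 1/(2/1) = 1 + 1/2 = 3/2
6 + 1/(3/2) = 6 + 2/3 = 20/3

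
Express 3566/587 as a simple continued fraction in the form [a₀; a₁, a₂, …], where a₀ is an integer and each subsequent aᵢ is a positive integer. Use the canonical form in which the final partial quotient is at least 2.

Repeatedly divide and take the remainder:
3566 = 6·587 + 44, so a_0 = 6
587 = 13·44 + 15, so a_1 = 13
44 = 2·15 + 14, so a_2 = 2
15 = 1·14 + 1, so a_3 = 1
14 = 14·1 + 0, so a_4 = 14

[6; 13, 2, 1, 14]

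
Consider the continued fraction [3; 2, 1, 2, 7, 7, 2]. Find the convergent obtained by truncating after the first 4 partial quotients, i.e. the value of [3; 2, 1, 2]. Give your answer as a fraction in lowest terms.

27/8

Start with 2.
1 + 1/(2/1) = 1 + 1/2 = 3/2
2 + 1/(3/2) = 2 + 2/3 = 8/3
3 + 1/(8/3) = 3 + 3/8 = 27/8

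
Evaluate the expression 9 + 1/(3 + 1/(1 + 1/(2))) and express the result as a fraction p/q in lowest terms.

Start with 2.
1 + 1/(2/1) = 1 + 1/2 = 3/2
3 + 1/(3/2) = 3 + 2/3 = 11/3
9 + 1/(11/3) = 9 + 3/11 = 102/11

102/11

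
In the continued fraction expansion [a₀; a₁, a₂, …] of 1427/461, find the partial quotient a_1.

1427 = 3·461 + 44, so a_0 = 3
461 = 10·44 + 21, so a_1 = 10

10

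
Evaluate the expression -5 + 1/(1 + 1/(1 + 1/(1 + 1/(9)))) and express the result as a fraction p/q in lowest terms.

Build up convergents one term at a time:
a_0 = -5: -5/1
a_1 = 1: -4/1
a_2 = 1: -9/2
a_3 = 1: -13/3
a_4 = 9: -126/29

-126/29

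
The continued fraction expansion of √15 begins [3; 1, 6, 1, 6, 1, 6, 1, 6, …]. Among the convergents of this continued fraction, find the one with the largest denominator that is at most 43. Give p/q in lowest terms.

31/8

List convergents until the denominator exceeds the bound:
a_0 = 3: 3/1  (≤ bound)
a_1 = 1: 4/1  (≤ bound)
a_2 = 6: 27/7  (≤ bound)
a_3 = 1: 31/8  (≤ bound)
a_4 = 6: 213/55  (> 43, stop)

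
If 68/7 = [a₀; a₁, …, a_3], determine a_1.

1

Apply division with remainder until the remainder is 0:
⌊68/7⌋ = 9, remainder 5
⌊7/5⌋ = 1, remainder 2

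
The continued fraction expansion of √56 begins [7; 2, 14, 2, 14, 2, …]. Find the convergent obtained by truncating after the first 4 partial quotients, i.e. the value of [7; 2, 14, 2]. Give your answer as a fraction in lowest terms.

a_0 = 7: 7/1
a_1 = 2: 15/2
a_2 = 14: 217/29
a_3 = 2: 449/60

449/60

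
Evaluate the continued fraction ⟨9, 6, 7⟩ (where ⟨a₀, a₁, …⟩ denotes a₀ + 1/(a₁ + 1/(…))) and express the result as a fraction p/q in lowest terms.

394/43

a_0 = 9: 9/1
a_1 = 6: 55/6
a_2 = 7: 394/43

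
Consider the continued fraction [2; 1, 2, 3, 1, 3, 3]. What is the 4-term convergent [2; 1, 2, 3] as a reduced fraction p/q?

Start with 3.
2 + 1/(3/1) = 2 + 1/3 = 7/3
1 + 1/(7/3) = 1 + 3/7 = 10/7
2 + 1/(10/7) = 2 + 7/10 = 27/10

27/10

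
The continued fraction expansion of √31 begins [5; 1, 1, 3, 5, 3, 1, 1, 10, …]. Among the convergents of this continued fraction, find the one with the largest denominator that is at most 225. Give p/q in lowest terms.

a_0 = 5: 5/1  (≤ bound)
a_1 = 1: 6/1  (≤ bound)
a_2 = 1: 11/2  (≤ bound)
a_3 = 3: 39/7  (≤ bound)
a_4 = 5: 206/37  (≤ bound)
a_5 = 3: 657/118  (≤ bound)
a_6 = 1: 863/155  (≤ bound)
a_7 = 1: 1520/273  (> 225, stop)

863/155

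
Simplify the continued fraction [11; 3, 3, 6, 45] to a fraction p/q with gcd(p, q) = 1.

32153/2845

Compute successive convergents:
a_0 = 11: 11/1
a_1 = 3: 34/3
a_2 = 3: 113/10
a_3 = 6: 712/63
a_4 = 45: 32153/2845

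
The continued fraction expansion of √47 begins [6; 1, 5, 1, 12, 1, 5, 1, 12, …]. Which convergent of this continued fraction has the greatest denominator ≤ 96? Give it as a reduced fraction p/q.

617/90

a_0 = 6: 6/1  (≤ bound)
a_1 = 1: 7/1  (≤ bound)
a_2 = 5: 41/6  (≤ bound)
a_3 = 1: 48/7  (≤ bound)
a_4 = 12: 617/90  (≤ bound)
a_5 = 1: 665/97  (> 96, stop)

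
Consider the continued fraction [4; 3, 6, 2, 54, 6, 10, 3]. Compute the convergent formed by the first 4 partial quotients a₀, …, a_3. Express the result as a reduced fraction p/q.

177/41

Start with 2.
6 + 1/(2/1) = 6 + 1/2 = 13/2
3 + 1/(13/2) = 3 + 2/13 = 41/13
4 + 1/(41/13) = 4 + 13/41 = 177/41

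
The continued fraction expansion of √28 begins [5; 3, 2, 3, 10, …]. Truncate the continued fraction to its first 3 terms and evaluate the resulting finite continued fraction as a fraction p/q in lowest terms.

Build up convergents one term at a time:
a_0 = 5: 5/1
a_1 = 3: 16/3
a_2 = 2: 37/7

37/7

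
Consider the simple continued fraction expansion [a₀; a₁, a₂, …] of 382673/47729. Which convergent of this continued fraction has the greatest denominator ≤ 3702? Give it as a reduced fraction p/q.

a_0 = 8: 8/1  (≤ bound)
a_1 = 56: 449/56  (≤ bound)
a_2 = 1: 457/57  (≤ bound)
a_3 = 3: 1820/227  (≤ bound)
a_4 = 23: 42317/5278  (> 3702, stop)

1820/227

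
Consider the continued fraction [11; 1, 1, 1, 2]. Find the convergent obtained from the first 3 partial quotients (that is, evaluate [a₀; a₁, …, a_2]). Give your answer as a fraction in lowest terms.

Starting at the tail and folding back:
Start with 1.
1 + 1/(1/1) = 1 + 1/1 = 2/1
11 + 1/(2/1) = 11 + 1/2 = 23/2

23/2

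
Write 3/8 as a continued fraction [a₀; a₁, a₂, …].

3 = 0·8 + 3, so a_0 = 0
8 = 2·3 + 2, so a_1 = 2
3 = 1·2 + 1, so a_2 = 1
2 = 2·1 + 0, so a_3 = 2

[0; 2, 1, 2]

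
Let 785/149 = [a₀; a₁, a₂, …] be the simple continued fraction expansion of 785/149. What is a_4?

785 = 5·149 + 40, so a_0 = 5
149 = 3·40 + 29, so a_1 = 3
40 = 1·29 + 11, so a_2 = 1
29 = 2·11 + 7, so a_3 = 2
11 = 1·7 + 4, so a_4 = 1

1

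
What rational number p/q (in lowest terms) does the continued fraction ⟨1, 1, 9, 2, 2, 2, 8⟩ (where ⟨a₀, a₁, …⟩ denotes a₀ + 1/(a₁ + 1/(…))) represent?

Start with 8.
2 + 1/(8/1) = 2 + 1/8 = 17/8
2 + 1/(17/8) = 2 + 8/17 = 42/17
2 + 1/(42/17) = 2 + 17/42 = 101/42
9 + 1/(101/42) = 9 + 42/101 = 951/101
1 + 1/(951/101) = 1 + 101/951 = 1052/951
1 + 1/(1052/951) = 1 + 951/1052 = 2003/1052

2003/1052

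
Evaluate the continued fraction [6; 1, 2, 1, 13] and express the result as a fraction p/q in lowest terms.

Start with 13.
1 + 1/(13/1) = 1 + 1/13 = 14/13
2 + 1/(14/13) = 2 + 13/14 = 41/14
1 + 1/(41/14) = 1 + 14/41 = 55/41
6 + 1/(55/41) = 6 + 41/55 = 371/55

371/55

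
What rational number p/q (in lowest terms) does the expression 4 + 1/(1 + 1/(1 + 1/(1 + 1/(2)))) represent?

Build up convergents one term at a time:
a_0 = 4: 4/1
a_1 = 1: 5/1
a_2 = 1: 9/2
a_3 = 1: 14/3
a_4 = 2: 37/8

37/8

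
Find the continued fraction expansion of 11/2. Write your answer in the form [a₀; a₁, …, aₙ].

11 ÷ 2 → quotient 5, remainder 1
2 ÷ 1 → quotient 2, remainder 0

[5; 2]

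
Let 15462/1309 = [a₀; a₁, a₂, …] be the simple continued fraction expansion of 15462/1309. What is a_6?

⌊15462/1309⌋ = 11, remainder 1063
⌊1309/1063⌋ = 1, remainder 246
⌊1063/246⌋ = 4, remainder 79
⌊246/79⌋ = 3, remainder 9
⌊79/9⌋ = 8, remainder 7
⌊9/7⌋ = 1, remainder 2
⌊7/2⌋ = 3, remainder 1

3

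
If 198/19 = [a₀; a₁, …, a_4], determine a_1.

2

Repeatedly divide and take the remainder:
198 ÷ 19 → quotient 10, remainder 8
19 ÷ 8 → quotient 2, remainder 3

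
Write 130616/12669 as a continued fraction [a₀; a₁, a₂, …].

⌊130616/12669⌋ = 10, remainder 3926
⌊12669/3926⌋ = 3, remainder 891
⌊3926/891⌋ = 4, remainder 362
⌊891/362⌋ = 2, remainder 167
⌊362/167⌋ = 2, remainder 28
⌊167/28⌋ = 5, remainder 27
⌊28/27⌋ = 1, remainder 1
⌊27/1⌋ = 27, remainder 0

[10; 3, 4, 2, 2, 5, 1, 27]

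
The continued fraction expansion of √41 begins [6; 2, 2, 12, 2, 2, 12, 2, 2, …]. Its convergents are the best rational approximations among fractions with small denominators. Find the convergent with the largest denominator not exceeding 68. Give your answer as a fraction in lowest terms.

a_0 = 6: 6/1  (≤ bound)
a_1 = 2: 13/2  (≤ bound)
a_2 = 2: 32/5  (≤ bound)
a_3 = 12: 397/62  (≤ bound)
a_4 = 2: 826/129  (> 68, stop)

397/62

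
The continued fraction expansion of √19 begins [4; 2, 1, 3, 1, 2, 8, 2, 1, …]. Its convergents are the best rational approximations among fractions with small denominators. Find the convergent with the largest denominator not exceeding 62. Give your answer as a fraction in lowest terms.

170/39

List convergents until the denominator exceeds the bound:
a_0 = 4: 4/1  (≤ bound)
a_1 = 2: 9/2  (≤ bound)
a_2 = 1: 13/3  (≤ bound)
a_3 = 3: 48/11  (≤ bound)
a_4 = 1: 61/14  (≤ bound)
a_5 = 2: 170/39  (≤ bound)
a_6 = 8: 1421/326  (> 62, stop)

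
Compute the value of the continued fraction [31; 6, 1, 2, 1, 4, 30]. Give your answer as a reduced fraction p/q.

120451/3867

Start with 30.
4 + 1/(30/1) = 4 + 1/30 = 121/30
1 + 1/(121/30) = 1 + 30/121 = 151/121
2 + 1/(151/121) = 2 + 121/151 = 423/151
1 + 1/(423/151) = 1 + 151/423 = 574/423
6 + 1/(574/423) = 6 + 423/574 = 3867/574
31 + 1/(3867/574) = 31 + 574/3867 = 120451/3867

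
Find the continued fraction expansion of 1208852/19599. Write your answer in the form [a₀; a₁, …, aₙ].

Run the Euclidean algorithm, recording each quotient:
1208852 = 61·19599 + 13313, so a_0 = 61
19599 = 1·13313 + 6286, so a_1 = 1
13313 = 2·6286 + 741, so a_2 = 2
6286 = 8·741 + 358, so a_3 = 8
741 = 2·358 + 25, so a_4 = 2
358 = 14·25 + 8, so a_5 = 14
25 = 3·8 + 1, so a_6 = 3
8 = 8·1 + 0, so a_7 = 8

[61; 1, 2, 8, 2, 14, 3, 8]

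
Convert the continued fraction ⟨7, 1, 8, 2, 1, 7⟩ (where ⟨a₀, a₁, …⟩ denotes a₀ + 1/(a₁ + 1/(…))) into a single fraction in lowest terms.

Build up convergents one term at a time:
a_0 = 7: 7/1
a_1 = 1: 8/1
a_2 = 8: 71/9
a_3 = 2: 150/19
a_4 = 1: 221/28
a_5 = 7: 1697/215

1697/215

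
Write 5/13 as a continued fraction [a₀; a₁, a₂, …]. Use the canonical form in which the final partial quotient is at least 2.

[0; 2, 1, 1, 2]

5 ÷ 13 → quotient 0, remainder 5
13 ÷ 5 → quotient 2, remainder 3
5 ÷ 3 → quotient 1, remainder 2
3 ÷ 2 → quotient 1, remainder 1
2 ÷ 1 → quotient 2, remainder 0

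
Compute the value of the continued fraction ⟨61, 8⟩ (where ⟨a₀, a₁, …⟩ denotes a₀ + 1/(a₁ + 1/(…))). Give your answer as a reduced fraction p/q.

489/8

a_0 = 61: 61/1
a_1 = 8: 489/8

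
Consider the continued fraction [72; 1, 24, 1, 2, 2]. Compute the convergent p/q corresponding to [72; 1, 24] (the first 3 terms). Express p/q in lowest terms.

1824/25

a_0 = 72: 72/1
a_1 = 1: 73/1
a_2 = 24: 1824/25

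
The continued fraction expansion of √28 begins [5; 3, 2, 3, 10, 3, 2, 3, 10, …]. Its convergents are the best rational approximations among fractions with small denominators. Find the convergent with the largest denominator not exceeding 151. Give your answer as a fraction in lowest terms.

127/24

a_0 = 5: 5/1  (≤ bound)
a_1 = 3: 16/3  (≤ bound)
a_2 = 2: 37/7  (≤ bound)
a_3 = 3: 127/24  (≤ bound)
a_4 = 10: 1307/247  (> 151, stop)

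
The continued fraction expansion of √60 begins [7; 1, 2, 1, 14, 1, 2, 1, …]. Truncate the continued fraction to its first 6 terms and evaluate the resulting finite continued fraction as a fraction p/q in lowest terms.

488/63

Start with 1.
14 + 1/(1/1) = 14 + 1/1 = 15/1
1 + 1/(15/1) = 1 + 1/15 = 16/15
2 + 1/(16/15) = 2 + 15/16 = 47/16
1 + 1/(47/16) = 1 + 16/47 = 63/47
7 + 1/(63/47) = 7 + 47/63 = 488/63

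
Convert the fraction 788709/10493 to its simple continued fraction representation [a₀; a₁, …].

[75; 6, 19, 2, 14, 3]

788709 ÷ 10493 → quotient 75, remainder 1734
10493 ÷ 1734 → quotient 6, remainder 89
1734 ÷ 89 → quotient 19, remainder 43
89 ÷ 43 → quotient 2, remainder 3
43 ÷ 3 → quotient 14, remainder 1
3 ÷ 1 → quotient 3, remainder 0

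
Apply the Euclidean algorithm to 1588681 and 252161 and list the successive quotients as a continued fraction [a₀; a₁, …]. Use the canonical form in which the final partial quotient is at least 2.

⌊1588681/252161⌋ = 6, remainder 75715
⌊252161/75715⌋ = 3, remainder 25016
⌊75715/25016⌋ = 3, remainder 667
⌊25016/667⌋ = 37, remainder 337
⌊667/337⌋ = 1, remainder 330
⌊337/330⌋ = 1, remainder 7
⌊330/7⌋ = 47, remainder 1
⌊7/1⌋ = 7, remainder 0

[6; 3, 3, 37, 1, 1, 47, 7]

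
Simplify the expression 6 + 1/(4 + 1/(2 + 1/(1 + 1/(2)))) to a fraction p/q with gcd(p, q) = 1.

218/35

Start with 2.
1 + 1/(2/1) = 1 + 1/2 = 3/2
2 + 1/(3/2) = 2 + 2/3 = 8/3
4 + 1/(8/3) = 4 + 3/8 = 35/8
6 + 1/(35/8) = 6 + 8/35 = 218/35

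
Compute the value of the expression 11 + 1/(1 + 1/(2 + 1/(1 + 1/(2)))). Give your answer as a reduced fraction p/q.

a_0 = 11: 11/1
a_1 = 1: 12/1
a_2 = 2: 35/3
a_3 = 1: 47/4
a_4 = 2: 129/11

129/11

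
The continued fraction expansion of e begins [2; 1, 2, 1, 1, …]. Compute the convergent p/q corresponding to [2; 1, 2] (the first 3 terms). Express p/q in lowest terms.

Start with 2.
1 + 1/(2/1) = 1 + 1/2 = 3/2
2 + 1/(3/2) = 2 + 2/3 = 8/3

8/3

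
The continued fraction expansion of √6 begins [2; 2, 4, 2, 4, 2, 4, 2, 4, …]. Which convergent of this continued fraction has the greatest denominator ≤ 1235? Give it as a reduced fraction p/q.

a_0 = 2: 2/1  (≤ bound)
a_1 = 2: 5/2  (≤ bound)
a_2 = 4: 22/9  (≤ bound)
a_3 = 2: 49/20  (≤ bound)
a_4 = 4: 218/89  (≤ bound)
a_5 = 2: 485/198  (≤ bound)
a_6 = 4: 2158/881  (≤ bound)
a_7 = 2: 4801/1960  (> 1235, stop)

2158/881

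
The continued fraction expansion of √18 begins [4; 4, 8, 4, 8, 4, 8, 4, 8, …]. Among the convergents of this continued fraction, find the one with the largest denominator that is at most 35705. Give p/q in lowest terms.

a_0 = 4: 4/1  (≤ bound)
a_1 = 4: 17/4  (≤ bound)
a_2 = 8: 140/33  (≤ bound)
a_3 = 4: 577/136  (≤ bound)
a_4 = 8: 4756/1121  (≤ bound)
a_5 = 4: 19601/4620  (≤ bound)
a_6 = 8: 161564/38081  (> 35705, stop)

19601/4620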